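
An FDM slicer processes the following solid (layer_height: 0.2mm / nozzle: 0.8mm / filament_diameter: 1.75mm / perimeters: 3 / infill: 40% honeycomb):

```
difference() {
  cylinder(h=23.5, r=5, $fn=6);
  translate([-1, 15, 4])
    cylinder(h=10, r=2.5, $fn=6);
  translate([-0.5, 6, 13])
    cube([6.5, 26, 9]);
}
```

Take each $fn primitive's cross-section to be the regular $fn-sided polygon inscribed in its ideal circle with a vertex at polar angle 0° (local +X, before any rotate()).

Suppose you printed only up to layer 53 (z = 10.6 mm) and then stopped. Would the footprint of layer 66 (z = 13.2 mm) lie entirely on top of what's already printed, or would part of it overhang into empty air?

Compare the two slices. At z = 10.6: the r=5 cylinder contributes a regular 6-gon of circumradius 5 (area = (6/2)·5.000²·sin(360°/6) = 64.95 mm²); the r=2.5 cylinder at (-1, 15) gives a regular 6-gon of circumradius 2.5 (constant along its height) (area = (6/2)·2.500²·sin(360°/6) = 16.24 mm²); the cube at (-0.5, 6) is not intersected at this z (z outside [13, 22]); Taking the first minus the rest: starting from the r=5 cylinder (64.95 mm²), the r=2.5 cylinder at (-1, 15) misses the remaining region (no effect) — area = 64.95 mm². At z = 13.2: the r=5 cylinder contributes a regular 6-gon of circumradius 5 (area = (6/2)·5.000²·sin(360°/6) = 64.95 mm²); the cylinder at (-1, 15): section is a regular 6-gon, circumradius r=2.5 (area = (6/2)·2.500²·sin(360°/6) = 16.24 mm²); the cube at (-0.5, 6) (footprint 6.5×26) is included at this height (area 169.00 mm²); Subtracting the remaining from the first: starting from the r=5 cylinder (64.95 mm²), the r=2.5 cylinder at (-1, 15) misses the remaining region (no effect); the 6.5×26 cube at (-0.5, 6) misses the remaining region (no effect) — area = 64.95 mm². Checking containment: the cross-section at z = 13.2 is a subset of the cross-section at z = 10.6.

entirely on top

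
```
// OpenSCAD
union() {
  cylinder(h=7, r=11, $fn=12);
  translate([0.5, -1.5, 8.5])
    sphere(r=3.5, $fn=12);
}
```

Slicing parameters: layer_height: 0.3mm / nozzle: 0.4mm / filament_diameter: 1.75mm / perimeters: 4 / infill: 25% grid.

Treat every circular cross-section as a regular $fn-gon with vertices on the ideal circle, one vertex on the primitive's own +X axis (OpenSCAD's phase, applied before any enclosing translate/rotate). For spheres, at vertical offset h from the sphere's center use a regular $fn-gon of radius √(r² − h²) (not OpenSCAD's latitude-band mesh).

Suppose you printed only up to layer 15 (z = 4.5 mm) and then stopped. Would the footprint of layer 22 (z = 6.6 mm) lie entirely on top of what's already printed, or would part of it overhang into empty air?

Compare the two slices. At z = 4.5: the cylinder: section is a regular 12-gon, circumradius r=11 (area = (12/2)·11.000²·sin(360°/12) = 363.00 mm²); the sphere at (0.5, -1.5) is not intersected at this z (|z−center|=4.000 > r=3.5); Taking the union: only the r=11 cylinder is present, so the union is just that shape — area = 363.00 mm². At z = 6.6: the cylinder: section is a regular 12-gon, circumradius r=11 (area = (12/2)·11.000²·sin(360°/12) = 363.00 mm²); the r=3.5 sphere at (0.5, -1.5) slices to a regular 12-gon of circumradius 2.939 (√(r²−h²) with h=1.9 from center) (area = (12/2)·2.939²·sin(360°/12) = 25.92 mm²); Combining (union): the r=3.5 sphere at (0.5, -1.5) lies entirely inside the r=11 cylinder, so the union is just the r=11 cylinder — area = 363.00 mm². Checking containment: the cross-section at z = 6.6 is a subset of the cross-section at z = 4.5.

entirely on top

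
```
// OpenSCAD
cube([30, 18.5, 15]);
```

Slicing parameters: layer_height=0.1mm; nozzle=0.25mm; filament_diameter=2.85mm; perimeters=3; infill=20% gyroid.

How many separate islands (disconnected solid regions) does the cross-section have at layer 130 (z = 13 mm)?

1

At z = 13 mm: the 30×18.5 cube contributes its full rectangle. Overall, the cross-section is a single solid region. Island count = 1.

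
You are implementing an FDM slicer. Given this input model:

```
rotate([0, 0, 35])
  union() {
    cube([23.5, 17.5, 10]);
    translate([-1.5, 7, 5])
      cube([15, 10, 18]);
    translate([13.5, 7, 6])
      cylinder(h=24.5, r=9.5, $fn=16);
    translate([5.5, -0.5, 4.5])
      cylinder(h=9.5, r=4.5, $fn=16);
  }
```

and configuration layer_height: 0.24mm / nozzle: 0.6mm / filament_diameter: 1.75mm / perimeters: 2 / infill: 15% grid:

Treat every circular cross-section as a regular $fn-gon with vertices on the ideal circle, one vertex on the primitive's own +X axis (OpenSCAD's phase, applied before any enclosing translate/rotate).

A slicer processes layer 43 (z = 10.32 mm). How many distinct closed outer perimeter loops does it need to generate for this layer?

1

At z = 10.32 mm: the cube is not intersected at this z (z outside [0, 10]); the cube at (-1.5, 7) is present — its section is the full 15×10 rectangle; the r=9.5 cylinder at (13.5, 7) contributes a regular 16-gon of circumradius 9.5; the r=4.5 cylinder at (5.5, -0.5) gives a regular 16-gon of circumradius 4.5 (constant along its height); Merging all regions: the regions partially overlap (shared area 84.02 mm²), so overlapping operands fuse into one piece — 1 connected region; (rotated 35° about Z; rotation is an isometry so areas/perimeters/island counts are preserved). The result has 1 disconnected region.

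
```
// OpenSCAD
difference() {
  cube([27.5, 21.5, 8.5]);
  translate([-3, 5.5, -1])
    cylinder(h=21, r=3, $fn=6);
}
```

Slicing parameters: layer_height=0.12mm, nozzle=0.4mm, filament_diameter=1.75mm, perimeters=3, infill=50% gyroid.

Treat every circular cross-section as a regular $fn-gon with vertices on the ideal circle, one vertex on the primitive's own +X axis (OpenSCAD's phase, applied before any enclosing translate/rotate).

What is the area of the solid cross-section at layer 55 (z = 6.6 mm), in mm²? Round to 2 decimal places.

591.25 mm²

At z = 6.6 mm: the cube (footprint 27.5×21.5) is included at this height (area 591.25 mm²); the r=3 cylinder at (-3, 5.5) contributes a regular 6-gon of circumradius 3 (area = (6/2)·3.000²·sin(360°/6) = 23.38 mm²); Subtracting the remaining from the first: starting from the 27.5×21.5 cube (591.25 mm²), the r=3 cylinder at (-3, 5.5) misses the remaining region (no effect) — area = 591.25 mm². Overall, the cross-section is a single solid region. Net area = 591.25 mm².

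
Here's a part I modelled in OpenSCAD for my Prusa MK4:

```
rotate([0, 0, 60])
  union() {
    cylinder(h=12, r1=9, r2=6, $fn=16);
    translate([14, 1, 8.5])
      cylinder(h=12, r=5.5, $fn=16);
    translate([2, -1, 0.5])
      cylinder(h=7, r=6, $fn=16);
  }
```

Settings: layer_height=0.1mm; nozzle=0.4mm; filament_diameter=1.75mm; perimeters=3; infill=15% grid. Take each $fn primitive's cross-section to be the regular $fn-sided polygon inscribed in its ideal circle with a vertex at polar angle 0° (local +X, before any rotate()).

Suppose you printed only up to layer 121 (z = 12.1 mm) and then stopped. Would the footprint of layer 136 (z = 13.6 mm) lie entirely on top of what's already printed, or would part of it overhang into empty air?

Compare the two slices. At z = 12.1: the cone is not intersected at this z (z outside [0, 12]); the r=5.5 cylinder at (14, 1) contributes a regular 16-gon of circumradius 5.5 (area = (16/2)·5.500²·sin(360°/16) = 92.61 mm²); the cylinder at (2, -1) does not reach this height (z outside [0.5, 7.5]); Merging all regions: only the r=5.5 cylinder at (14, 1) is present, so the union is just that shape — area = 92.61 mm²; (whole slice rotated 60° about Z — lengths, areas and connectivity unchanged). At z = 13.6: the cone does not reach this height (z outside [0, 12]); the cylinder at (14, 1): section is a regular 16-gon, circumradius r=5.5 (area = (16/2)·5.500²·sin(360°/16) = 92.61 mm²); the cylinder at (2, -1) is absent (z outside [0.5, 7.5]); Merging all regions: only the r=5.5 cylinder at (14, 1) is present, so the union is just that shape — area = 92.61 mm²; (whole slice rotated 60° about Z — lengths, areas and connectivity unchanged). Checking containment: the cross-section at z = 13.6 is a subset of the cross-section at z = 12.1.

entirely on top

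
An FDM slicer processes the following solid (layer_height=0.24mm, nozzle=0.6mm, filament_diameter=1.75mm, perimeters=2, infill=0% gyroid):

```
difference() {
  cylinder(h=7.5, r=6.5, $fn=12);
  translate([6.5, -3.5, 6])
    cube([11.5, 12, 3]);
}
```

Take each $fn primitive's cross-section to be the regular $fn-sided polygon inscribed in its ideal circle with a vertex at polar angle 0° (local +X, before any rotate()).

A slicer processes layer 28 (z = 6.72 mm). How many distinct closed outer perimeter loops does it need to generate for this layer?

1

At z = 6.72 mm: the r=6.5 cylinder contributes a regular 12-gon of circumradius 6.5; the 11.5×12 cube at (6.5, -3.5) contributes its full rectangle; Subtracting the remaining from the first: starting from the r=6.5 cylinder, the 11.5×12 cube at (6.5, -3.5) misses the remaining region (no effect) — 1 connected region. The result has 1 disconnected region.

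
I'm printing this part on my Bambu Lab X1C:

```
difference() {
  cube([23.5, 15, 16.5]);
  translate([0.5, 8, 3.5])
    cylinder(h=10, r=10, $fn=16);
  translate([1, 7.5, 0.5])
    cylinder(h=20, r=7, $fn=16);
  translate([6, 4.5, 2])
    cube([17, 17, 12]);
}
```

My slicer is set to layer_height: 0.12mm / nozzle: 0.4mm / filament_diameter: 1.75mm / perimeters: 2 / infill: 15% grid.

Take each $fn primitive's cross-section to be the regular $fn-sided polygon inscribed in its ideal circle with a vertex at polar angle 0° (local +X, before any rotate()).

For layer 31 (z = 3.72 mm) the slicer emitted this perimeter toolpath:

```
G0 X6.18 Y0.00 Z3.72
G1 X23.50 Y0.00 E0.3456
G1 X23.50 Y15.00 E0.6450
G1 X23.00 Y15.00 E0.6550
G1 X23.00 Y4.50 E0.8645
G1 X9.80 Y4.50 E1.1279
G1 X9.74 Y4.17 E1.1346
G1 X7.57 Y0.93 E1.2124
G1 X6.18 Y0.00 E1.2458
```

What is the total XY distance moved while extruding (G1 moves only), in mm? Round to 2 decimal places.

62.43 mm

Sum the Euclidean lengths of each G1 segment: total = 62.43 mm.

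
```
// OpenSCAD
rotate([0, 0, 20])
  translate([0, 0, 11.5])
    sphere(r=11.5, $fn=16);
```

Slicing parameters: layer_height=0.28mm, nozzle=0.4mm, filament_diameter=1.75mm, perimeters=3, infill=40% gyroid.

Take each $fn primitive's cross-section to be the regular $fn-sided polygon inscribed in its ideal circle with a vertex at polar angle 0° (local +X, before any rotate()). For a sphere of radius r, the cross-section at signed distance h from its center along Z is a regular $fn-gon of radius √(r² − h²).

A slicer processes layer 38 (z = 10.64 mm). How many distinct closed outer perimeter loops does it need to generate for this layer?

At z = 10.64 mm: the sphere: section is a regular 16-gon, circumradius = √(r²−h²) = √(11.5²−0.86²) = 11.468; (rotated 20° about Z; rotation is an isometry so areas/perimeters/island counts are preserved). The result has 1 disconnected region.

1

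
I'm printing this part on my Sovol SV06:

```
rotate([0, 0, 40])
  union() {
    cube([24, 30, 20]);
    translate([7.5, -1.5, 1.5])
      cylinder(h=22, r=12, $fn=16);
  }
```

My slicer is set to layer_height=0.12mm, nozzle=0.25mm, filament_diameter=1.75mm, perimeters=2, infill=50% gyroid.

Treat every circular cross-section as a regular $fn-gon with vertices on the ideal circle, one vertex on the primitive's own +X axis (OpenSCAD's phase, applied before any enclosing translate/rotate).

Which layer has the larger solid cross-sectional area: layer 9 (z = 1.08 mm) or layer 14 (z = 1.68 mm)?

layer 14 (z = 1.68 mm)

Layer 9 (z = 1.08): the 24×30 cube contributes its full rectangle (area 720.00 mm²); the cylinder at (7.5, -1.5) does not reach this height (z outside [1.5, 23.5]); Merging all regions: only the 24×30 cube is present, so the union is just that shape — area = 720.00 mm²; (rotated 40° about Z; rotation is an isometry so areas/perimeters/island counts are preserved). So its area = 720.00 mm². Layer 14 (z = 1.68): the 24×30 cube contributes its full rectangle (area 720.00 mm²); the r=12 cylinder at (7.5, -1.5) contributes a regular 16-gon of circumradius 12 (area = (16/2)·12.000²·sin(360°/16) = 440.85 mm²); Merging all regions: the regions partially overlap — summed areas 1160.85 mm² minus the doubly-counted overlap 163.61 mm² gives 997.24 mm² — area = 997.24 mm²; (whole slice rotated 40° about Z — lengths, areas and connectivity unchanged). So its area = 997.24 mm². Layer 14 is larger (997.24 vs 720.00 mm²).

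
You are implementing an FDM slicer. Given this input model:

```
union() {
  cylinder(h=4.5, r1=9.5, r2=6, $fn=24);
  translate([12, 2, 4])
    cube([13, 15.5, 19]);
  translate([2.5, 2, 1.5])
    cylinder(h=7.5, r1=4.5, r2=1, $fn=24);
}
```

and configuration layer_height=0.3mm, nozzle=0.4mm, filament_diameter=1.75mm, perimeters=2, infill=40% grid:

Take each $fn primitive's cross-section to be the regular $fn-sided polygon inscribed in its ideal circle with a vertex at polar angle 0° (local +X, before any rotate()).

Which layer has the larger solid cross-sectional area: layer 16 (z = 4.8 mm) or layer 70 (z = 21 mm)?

Layer 16 (z = 4.8): the cone is not intersected at this z (z outside [0, 4.5]); the cube at (12, 2) (footprint 13×15.5) is included at this height (area 201.50 mm²); the cone at (2.5, 2) contributes a regular 24-gon of circumradius 2.960 (interpolated between r1=4.5 and r2=1 at t=0.440) (area = (24/2)·2.960²·sin(360°/24) = 27.21 mm²); Combining (union): the 2 present regions are separate (no shared area or edge), so areas and boundary lengths simply add and each stays a separate island — area = 228.71 mm². So its area = 228.71 mm². Layer 70 (z = 21): the cone does not reach this height (z outside [0, 4.5]); the 13×15.5 cube at (12, 2) contributes its full rectangle (area 201.50 mm²); the cone at (2.5, 2) is absent (z outside [1.5, 9]); Combining (union): only the 13×15.5 cube at (12, 2) is present, so the union is just that shape — area = 201.50 mm². So its area = 201.50 mm². Layer 16 is larger (228.71 vs 201.50 mm²).

layer 16 (z = 4.8 mm)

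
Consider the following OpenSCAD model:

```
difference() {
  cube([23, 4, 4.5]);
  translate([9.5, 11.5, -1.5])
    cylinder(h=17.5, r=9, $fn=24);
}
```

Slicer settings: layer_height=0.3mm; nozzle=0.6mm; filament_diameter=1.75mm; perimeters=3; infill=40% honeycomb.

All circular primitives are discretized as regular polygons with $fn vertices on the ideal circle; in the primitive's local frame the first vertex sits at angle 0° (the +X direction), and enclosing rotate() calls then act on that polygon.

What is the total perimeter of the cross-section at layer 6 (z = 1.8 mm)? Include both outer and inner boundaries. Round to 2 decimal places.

At z = 1.8 mm: the cube (footprint 23×4) is included at this height (perimeter 54.00 mm); the r=9 cylinder at (9.5, 11.5) contributes a regular 24-gon of circumradius 9 (perimeter = 2·24·9.000·sin(180°/24) = 56.39 mm); Subtracting the remaining from the first: starting from the 23×4 cube, the r=9 cylinder at (9.5, 11.5) partially overlaps it — only the 9.62 mm² overlap (of its 251.57 mm²) is removed, clipping the outline — boundary = 54.60 mm. Overall, the cross-section is a single solid region. Total boundary length (outer) = 54.60 mm.

54.60 mm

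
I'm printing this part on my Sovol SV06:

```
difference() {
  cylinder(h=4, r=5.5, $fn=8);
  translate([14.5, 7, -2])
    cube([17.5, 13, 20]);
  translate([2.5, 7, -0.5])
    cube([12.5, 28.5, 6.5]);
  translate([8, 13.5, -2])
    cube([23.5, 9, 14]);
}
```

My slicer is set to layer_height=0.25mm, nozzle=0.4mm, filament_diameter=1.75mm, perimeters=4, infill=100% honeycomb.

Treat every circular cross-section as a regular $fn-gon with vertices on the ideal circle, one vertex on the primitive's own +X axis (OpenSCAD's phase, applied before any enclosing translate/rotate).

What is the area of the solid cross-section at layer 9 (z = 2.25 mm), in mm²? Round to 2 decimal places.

85.56 mm²

At z = 2.25 mm: the r=5.5 cylinder gives a regular 8-gon of circumradius 5.5 (constant along its height) (area = (8/2)·5.500²·sin(360°/8) = 85.56 mm²); the cube at (14.5, 7) (footprint 17.5×13) is included at this height (area 227.50 mm²); the 12.5×28.5 cube at (2.5, 7) contributes its full rectangle (area 356.25 mm²); the cube at (8, 13.5) (footprint 23.5×9) is included at this height (area 211.50 mm²); Taking the first minus the rest: starting from the r=5.5 cylinder (85.56 mm²), the 17.5×13 cube at (14.5, 7) misses the remaining region (no effect); the 12.5×28.5 cube at (2.5, 7) misses the remaining region (no effect); the 23.5×9 cube at (8, 13.5) misses the remaining region (no effect) — area = 85.56 mm². Overall, the cross-section is a single solid region. Net area = 85.56 mm².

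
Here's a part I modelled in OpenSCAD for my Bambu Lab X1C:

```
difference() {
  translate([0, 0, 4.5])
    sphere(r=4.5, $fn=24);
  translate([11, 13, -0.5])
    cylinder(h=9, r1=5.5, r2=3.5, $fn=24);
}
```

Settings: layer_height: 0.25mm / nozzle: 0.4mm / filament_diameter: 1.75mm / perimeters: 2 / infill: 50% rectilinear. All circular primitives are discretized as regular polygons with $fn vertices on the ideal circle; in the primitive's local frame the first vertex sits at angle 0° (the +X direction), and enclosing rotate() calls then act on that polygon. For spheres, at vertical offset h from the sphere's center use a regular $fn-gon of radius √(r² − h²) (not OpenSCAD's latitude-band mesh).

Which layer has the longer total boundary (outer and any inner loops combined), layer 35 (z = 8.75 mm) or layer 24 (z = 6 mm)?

layer 24 (z = 6 mm)

Layer 35 (z = 8.75): the sphere: section is a regular 24-gon, circumradius = √(r²−h²) = √(4.5²−4.25²) = 1.479 (perimeter = 2·24·1.479·sin(180°/24) = 9.27 mm); the cone at (11, 13) does not reach this height (z outside [-0.5, 8.5]); After the difference (first − rest): none of the subtracted shapes is present at this height, so the r=4.5 sphere is unchanged — boundary = 9.27 mm. So its perimeter = 9.27 mm. Layer 24 (z = 6): the sphere: section is a regular 24-gon, circumradius = √(r²−h²) = √(4.5²−1.5²) = 4.243 (perimeter = 2·24·4.243·sin(180°/24) = 26.58 mm); the cone at (11, 13) contributes a regular 24-gon of circumradius 4.056 (interpolated between r1=5.5 and r2=3.5 at t=0.722) (perimeter = 2·24·4.056·sin(180°/24) = 25.41 mm); Taking the first minus the rest: starting from the r=4.5 sphere, the cone at (11, 13) misses the remaining region (no effect) — boundary = 26.58 mm. So its perimeter = 26.58 mm. Layer 24 is larger (26.58 vs 9.27 mm).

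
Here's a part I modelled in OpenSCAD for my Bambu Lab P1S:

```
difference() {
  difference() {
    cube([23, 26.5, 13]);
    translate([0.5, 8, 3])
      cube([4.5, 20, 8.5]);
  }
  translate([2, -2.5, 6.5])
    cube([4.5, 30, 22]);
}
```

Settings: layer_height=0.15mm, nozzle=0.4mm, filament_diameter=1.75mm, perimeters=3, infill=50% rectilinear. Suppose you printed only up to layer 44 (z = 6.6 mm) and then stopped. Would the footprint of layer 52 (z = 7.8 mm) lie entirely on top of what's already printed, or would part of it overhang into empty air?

Compare the two slices. At z = 6.6: the cube (footprint 23×26.5) is included at this height (area 609.50 mm²); the cube at (0.5, 8) (footprint 4.5×20) is included at this height (area 90.00 mm²); Taking the first minus the rest: starting from the 23×26.5 cube (609.50 mm²), the 4.5×20 cube at (0.5, 8) partially overlaps it — only the 83.25 mm² overlap (of its 90.00 mm²) is removed, clipping the outline — area = 526.25 mm²; the cube at (2, -2.5) (footprint 4.5×30) is included at this height (area 135.00 mm²); Subtracting the remaining from the first: starting from that combined region (526.25 mm²), the 4.5×30 cube at (2, -2.5) partially overlaps it — only the 63.75 mm² overlap (of its 135.00 mm²) is removed, clipping the outline — area = 462.50 mm². At z = 7.8: the cube is present — its section is the full 23×26.5 rectangle (area 609.50 mm²); the 4.5×20 cube at (0.5, 8) contributes its full rectangle (area 90.00 mm²); Subtracting the remaining from the first: starting from the 23×26.5 cube (609.50 mm²), the 4.5×20 cube at (0.5, 8) partially overlaps it — only the 83.25 mm² overlap (of its 90.00 mm²) is removed, clipping the outline — area = 526.25 mm²; the cube at (2, -2.5) (footprint 4.5×30) is included at this height (area 135.00 mm²); Subtracting the remaining from the first: starting from that combined region (526.25 mm²), the 4.5×30 cube at (2, -2.5) partially overlaps it — only the 63.75 mm² overlap (of its 135.00 mm²) is removed, clipping the outline — area = 462.50 mm². Checking containment: the cross-section at z = 7.8 is a subset of the cross-section at z = 6.6.

entirely on top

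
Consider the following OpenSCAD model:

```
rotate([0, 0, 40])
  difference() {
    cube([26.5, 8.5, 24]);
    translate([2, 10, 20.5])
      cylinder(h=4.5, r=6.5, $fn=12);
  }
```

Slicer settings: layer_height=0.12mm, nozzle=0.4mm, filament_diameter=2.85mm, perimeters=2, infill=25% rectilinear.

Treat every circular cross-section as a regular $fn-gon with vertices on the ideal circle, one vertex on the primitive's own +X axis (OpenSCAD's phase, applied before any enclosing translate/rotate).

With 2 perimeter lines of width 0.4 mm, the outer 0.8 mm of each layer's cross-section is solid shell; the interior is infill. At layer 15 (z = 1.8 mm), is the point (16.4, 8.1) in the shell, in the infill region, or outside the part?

At z = 1.8 mm: the cube is present — its section is the full 26.5×8.5 rectangle; the cylinder at (2, 10) does not reach this height (z outside [20.5, 25]); Taking the first minus the rest: none of the subtracted shapes is present at this height, so the 26.5×8.5 cube is unchanged — 1 connected region; (rotated 40° about Z; rotation is an isometry so areas/perimeters/island counts are preserved). Overall, the cross-section is a single solid region. Undo the 40° rotation: the query point maps to (17.770, -4.337) in the un-rotated model frame. The nearest boundary edge runs (0.00, 0.00)→(26.50, 0.00); distance from the point to it = 4.34 mm. The point is not inside any of the regions above, so it lies outside the cross-section (4.34 mm from the nearest boundary).

outside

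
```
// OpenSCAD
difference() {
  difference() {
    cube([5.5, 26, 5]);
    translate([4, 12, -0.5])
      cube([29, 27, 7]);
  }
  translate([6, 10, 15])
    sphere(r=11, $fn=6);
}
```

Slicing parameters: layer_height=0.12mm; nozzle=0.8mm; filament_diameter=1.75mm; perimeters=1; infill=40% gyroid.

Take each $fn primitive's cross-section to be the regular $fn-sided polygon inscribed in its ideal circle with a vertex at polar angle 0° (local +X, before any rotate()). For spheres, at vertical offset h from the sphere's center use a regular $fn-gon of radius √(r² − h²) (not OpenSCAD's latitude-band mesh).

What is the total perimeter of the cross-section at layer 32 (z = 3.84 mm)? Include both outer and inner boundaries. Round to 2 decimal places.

At z = 3.84 mm: the 5.5×26 cube contributes its full rectangle (perimeter 63.00 mm); the cube at (4, 12) (footprint 29×27) is included at this height (perimeter 112.00 mm); After the difference (first − rest): starting from the 5.5×26 cube, the 29×27 cube at (4, 12) partially overlaps it — only the 21.00 mm² overlap (of its 783.00 mm²) is removed, clipping the outline — boundary = 63.00 mm; the sphere at (6, 10) is not intersected at this z (|z−center|=11.160 > r=11); Subtracting the remaining from the first: none of the subtracted shapes is present at this height, so that combined region is unchanged — boundary = 63.00 mm. Overall, the cross-section is a single solid region. Total boundary length (outer) = 63.00 mm.

63.00 mm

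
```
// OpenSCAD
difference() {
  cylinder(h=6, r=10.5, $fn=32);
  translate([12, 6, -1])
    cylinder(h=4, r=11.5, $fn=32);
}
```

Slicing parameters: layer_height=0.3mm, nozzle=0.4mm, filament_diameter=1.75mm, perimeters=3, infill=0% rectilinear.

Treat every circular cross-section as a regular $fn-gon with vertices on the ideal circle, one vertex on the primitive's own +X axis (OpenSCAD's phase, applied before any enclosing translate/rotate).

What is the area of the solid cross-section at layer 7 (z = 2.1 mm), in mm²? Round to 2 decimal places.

241.30 mm²

At z = 2.1 mm: the cylinder: section is a regular 32-gon, circumradius r=10.5 (area = (32/2)·10.500²·sin(360°/32) = 344.14 mm²); the r=11.5 cylinder at (12, 6) contributes a regular 32-gon of circumradius 11.5 (area = (32/2)·11.500²·sin(360°/32) = 412.81 mm²); After the difference (first − rest): starting from the r=10.5 cylinder (344.14 mm²), the r=11.5 cylinder at (12, 6) partially overlaps it — only the 102.84 mm² overlap (of its 412.81 mm²) is removed, clipping the outline — area = 241.30 mm². Overall, the cross-section is a single solid region. Net area = 241.30 mm².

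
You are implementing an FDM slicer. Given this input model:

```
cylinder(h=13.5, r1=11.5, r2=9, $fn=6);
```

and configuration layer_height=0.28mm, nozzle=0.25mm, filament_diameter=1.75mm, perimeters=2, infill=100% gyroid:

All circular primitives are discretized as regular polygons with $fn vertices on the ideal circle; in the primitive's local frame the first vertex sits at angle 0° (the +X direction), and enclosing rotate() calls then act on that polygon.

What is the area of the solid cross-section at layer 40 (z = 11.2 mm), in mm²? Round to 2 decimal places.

At z = 11.2 mm: the cone (r1=11.5→r2=9) has section circumradius 9.426 here — a regular 6-gon (area = (6/2)·9.426²·sin(360°/6) = 230.83 mm²). Overall, the cross-section is a single solid region. Net area = 230.83 mm².

230.83 mm²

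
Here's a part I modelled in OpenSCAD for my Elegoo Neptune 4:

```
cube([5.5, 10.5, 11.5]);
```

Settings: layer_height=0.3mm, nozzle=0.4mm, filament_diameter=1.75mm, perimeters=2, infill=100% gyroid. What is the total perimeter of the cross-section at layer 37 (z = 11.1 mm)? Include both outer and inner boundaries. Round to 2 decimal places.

At z = 11.1 mm: the 5.5×10.5 cube contributes its full rectangle (perimeter 32.00 mm). Overall, the cross-section is a single solid region. Total boundary length (outer) = 32.00 mm.

32.00 mm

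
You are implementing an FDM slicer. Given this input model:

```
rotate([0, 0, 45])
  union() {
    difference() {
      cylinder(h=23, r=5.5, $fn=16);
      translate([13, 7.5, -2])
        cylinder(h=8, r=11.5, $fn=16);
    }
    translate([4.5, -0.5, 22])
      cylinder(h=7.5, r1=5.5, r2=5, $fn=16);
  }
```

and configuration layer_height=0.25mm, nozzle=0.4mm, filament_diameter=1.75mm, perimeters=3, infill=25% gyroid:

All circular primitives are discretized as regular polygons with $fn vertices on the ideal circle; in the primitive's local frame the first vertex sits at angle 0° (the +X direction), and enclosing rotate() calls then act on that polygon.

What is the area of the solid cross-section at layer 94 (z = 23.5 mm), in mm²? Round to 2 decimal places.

At z = 23.5 mm: the cylinder is absent (z outside [0, 23]); the cylinder at (13, 7.5) is absent (z outside [-2, 6]); After the difference (first − rest): the first operand is absent here, so nothing remains; the cone at (4.5, -0.5) contributes a regular 16-gon of circumradius 5.400 (interpolated between r1=5.5 and r2=5 at t=0.200) (area = (16/2)·5.400²·sin(360°/16) = 89.27 mm²); Combining (union): only the cone at (4.5, -0.5) is present, so the union is just that shape — area = 89.27 mm²; (rotated 45° about Z; rotation is an isometry so areas/perimeters/island counts are preserved). Overall, the cross-section is a single solid region. Net area = 89.27 mm².

89.27 mm²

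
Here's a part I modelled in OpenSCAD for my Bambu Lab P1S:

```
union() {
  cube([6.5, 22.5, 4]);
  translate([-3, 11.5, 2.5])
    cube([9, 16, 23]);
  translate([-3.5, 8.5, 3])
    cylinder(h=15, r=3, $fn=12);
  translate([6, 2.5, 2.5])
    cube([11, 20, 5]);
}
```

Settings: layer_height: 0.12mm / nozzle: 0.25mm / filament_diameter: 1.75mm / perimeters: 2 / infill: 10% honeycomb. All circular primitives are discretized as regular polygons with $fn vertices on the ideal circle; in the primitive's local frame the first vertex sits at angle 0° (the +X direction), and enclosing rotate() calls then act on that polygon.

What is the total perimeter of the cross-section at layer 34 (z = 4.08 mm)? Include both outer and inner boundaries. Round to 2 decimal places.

At z = 4.08 mm: the cube is absent (z outside [0, 4]); the cube at (-3, 11.5) is present — its section is the full 9×16 rectangle (perimeter 50.00 mm); the r=3 cylinder at (-3.5, 8.5) gives a regular 12-gon of circumradius 3 (constant along its height) (perimeter = 2·12·3.000·sin(180°/12) = 18.63 mm); the 11×20 cube at (6, 2.5) contributes its full rectangle (perimeter 62.00 mm); Merging all regions: the 3 present regions share edge segments without overlapping in area, so areas simply add but the touching pieces fuse into one outline (the shared edge portions become interior and drop out of the boundary) — boundary = 108.63 mm. Overall, the cross-section has 2 separate islands. Total boundary length (outer) = 108.63 mm.

108.63 mm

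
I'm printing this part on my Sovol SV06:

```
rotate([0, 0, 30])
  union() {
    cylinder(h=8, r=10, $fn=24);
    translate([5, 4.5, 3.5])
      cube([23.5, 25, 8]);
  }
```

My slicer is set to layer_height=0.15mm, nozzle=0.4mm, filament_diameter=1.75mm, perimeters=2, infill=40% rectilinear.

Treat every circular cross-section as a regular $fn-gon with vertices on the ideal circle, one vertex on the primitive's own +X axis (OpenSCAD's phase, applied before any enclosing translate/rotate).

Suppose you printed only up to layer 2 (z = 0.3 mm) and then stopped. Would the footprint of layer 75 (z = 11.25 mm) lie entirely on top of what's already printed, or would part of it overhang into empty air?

Compare the two slices. At z = 0.3: the r=10 cylinder contributes a regular 24-gon of circumradius 10 (area = (24/2)·10.000²·sin(360°/24) = 310.58 mm²); the cube at (5, 4.5) is not intersected at this z (z outside [3.5, 11.5]); Taking the union: only the r=10 cylinder is present, so the union is just that shape — area = 310.58 mm²; (whole slice rotated 30° about Z — lengths, areas and connectivity unchanged). At z = 11.25: the cylinder is not intersected at this z (z outside [0, 8]); the cube at (5, 4.5) is present — its section is the full 23.5×25 rectangle (area 587.50 mm²); Merging all regions: only the 23.5×25 cube at (5, 4.5) is present, so the union is just that shape — area = 587.50 mm²; (whole slice rotated 30° about Z — lengths, areas and connectivity unchanged). Checking containment: at z = 11.25 the cross-section extends beyond the z = 0.3 cross-section by about 578.04 mm².

part overhangs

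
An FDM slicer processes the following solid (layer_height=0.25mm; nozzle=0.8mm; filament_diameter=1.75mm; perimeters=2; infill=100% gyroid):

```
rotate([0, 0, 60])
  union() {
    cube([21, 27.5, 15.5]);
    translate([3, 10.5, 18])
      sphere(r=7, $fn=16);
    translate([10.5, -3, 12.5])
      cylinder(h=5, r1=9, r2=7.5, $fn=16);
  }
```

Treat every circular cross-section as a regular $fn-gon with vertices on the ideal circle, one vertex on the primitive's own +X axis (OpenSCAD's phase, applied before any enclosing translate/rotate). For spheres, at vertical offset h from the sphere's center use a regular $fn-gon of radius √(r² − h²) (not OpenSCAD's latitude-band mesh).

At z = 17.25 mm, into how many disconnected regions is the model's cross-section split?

2

At z = 17.25 mm: the cube does not reach this height (z outside [0, 15.5]); the r=7 sphere at (3, 10.5) slices to a regular 16-gon of circumradius 6.960 (√(r²−h²) with h=0.75 from center); the cone at (10.5, -3) contributes a regular 16-gon of circumradius 7.575 (interpolated between r1=9 and r2=7.5 at t=0.950); Taking the union: the 2 present regions are separate (no shared area or edge), so areas and boundary lengths simply add and each stays a separate island — 2 connected regions; (whole slice rotated 60° about Z — lengths, areas and connectivity unchanged). The result has 2 disconnected regions.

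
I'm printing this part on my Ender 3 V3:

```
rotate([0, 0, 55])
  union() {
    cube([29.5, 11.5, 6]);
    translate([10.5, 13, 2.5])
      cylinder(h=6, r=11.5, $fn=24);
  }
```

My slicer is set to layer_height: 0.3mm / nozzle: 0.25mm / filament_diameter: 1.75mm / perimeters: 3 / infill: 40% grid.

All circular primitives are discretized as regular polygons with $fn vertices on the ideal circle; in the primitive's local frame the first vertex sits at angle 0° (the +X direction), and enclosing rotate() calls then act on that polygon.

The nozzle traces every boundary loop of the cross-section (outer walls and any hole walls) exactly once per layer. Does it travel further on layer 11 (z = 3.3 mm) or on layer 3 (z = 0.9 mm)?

layer 11 (z = 3.3 mm)

Layer 11 (z = 3.3): the 29.5×11.5 cube contributes its full rectangle (perimeter 82.00 mm); the r=11.5 cylinder at (10.5, 13) contributes a regular 24-gon of circumradius 11.5 (perimeter = 2·24·11.500·sin(180°/24) = 72.05 mm); Taking the union: the regions partially overlap (shared area 169.68 mm²), so the edge portions inside another operand are dropped and the merged outline is re-measured after clipping — boundary = 99.38 mm; (rotated 55° about Z; rotation is an isometry so areas/perimeters/island counts are preserved). So its perimeter = 99.38 mm. Layer 3 (z = 0.9): the 29.5×11.5 cube contributes its full rectangle (perimeter 82.00 mm); the cylinder at (10.5, 13) is absent (z outside [2.5, 8.5]); Taking the union: only the 29.5×11.5 cube is present, so the union is just that shape — boundary = 82.00 mm; (rotated 55° about Z; rotation is an isometry so areas/perimeters/island counts are preserved). So its perimeter = 82.00 mm. Layer 11 is larger (99.38 vs 82.00 mm).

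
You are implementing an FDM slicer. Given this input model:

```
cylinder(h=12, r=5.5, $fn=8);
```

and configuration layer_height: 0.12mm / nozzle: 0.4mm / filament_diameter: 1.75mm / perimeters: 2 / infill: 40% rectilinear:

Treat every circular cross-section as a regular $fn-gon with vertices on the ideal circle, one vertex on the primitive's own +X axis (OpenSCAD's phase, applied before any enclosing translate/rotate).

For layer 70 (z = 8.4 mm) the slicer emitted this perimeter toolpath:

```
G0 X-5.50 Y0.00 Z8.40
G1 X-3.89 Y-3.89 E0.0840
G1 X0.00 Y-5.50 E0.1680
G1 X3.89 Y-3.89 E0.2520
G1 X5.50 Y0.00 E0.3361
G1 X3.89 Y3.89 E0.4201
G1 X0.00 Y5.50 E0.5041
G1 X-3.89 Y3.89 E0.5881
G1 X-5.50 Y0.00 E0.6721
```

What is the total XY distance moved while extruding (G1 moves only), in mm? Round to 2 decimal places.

33.68 mm

Sum the Euclidean lengths of each G1 segment: total = 33.68 mm.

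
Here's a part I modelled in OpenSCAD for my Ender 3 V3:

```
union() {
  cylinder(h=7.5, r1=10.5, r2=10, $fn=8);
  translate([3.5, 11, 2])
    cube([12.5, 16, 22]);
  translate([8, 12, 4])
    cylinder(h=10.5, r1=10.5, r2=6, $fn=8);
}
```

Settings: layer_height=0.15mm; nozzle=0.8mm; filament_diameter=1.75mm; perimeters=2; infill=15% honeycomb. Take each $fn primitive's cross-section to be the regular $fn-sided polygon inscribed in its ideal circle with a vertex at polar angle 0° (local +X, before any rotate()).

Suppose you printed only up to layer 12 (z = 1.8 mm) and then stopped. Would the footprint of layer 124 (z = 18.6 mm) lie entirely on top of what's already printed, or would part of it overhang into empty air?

part overhangs

Compare the two slices. At z = 1.8: the cone: at t=0.240 of its height the radius interpolates to r₁+(r₂−r₁)t = 10.380, giving a regular 8-gon of that circumradius (area = (8/2)·10.380²·sin(360°/8) = 304.75 mm²); the cube at (3.5, 11) does not reach this height (z outside [2, 24]); the cone at (8, 12) is absent (z outside [4, 14.5]); Merging all regions: only the cone is present, so the union is just that shape — area = 304.75 mm². At z = 18.6: the cone is absent (z outside [0, 7.5]); the 12.5×16 cube at (3.5, 11) contributes its full rectangle (area 200.00 mm²); the cone at (8, 12) is absent (z outside [4, 14.5]); Merging all regions: only the 12.5×16 cube at (3.5, 11) is present, so the union is just that shape — area = 200.00 mm². Checking containment: at z = 18.6 the cross-section extends beyond the z = 1.8 cross-section by about 200.00 mm².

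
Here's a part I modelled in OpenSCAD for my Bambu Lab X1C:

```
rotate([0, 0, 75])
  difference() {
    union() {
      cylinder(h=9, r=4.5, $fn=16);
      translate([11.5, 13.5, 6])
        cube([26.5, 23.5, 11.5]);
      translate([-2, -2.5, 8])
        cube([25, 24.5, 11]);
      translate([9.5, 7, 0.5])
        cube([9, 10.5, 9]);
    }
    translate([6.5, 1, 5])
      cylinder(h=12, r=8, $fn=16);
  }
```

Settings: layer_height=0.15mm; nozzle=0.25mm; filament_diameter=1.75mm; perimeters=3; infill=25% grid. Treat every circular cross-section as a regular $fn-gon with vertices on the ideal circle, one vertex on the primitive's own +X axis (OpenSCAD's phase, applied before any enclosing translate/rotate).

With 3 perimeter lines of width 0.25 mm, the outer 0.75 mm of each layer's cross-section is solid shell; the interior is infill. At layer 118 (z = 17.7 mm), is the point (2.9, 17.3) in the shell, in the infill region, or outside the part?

infill

At z = 17.7 mm: the cylinder is absent (z outside [0, 9]); the cube at (11.5, 13.5) does not reach this height (z outside [6, 17.5]); the cube at (-2, -2.5) is present — its section is the full 25×24.5 rectangle; the cube at (9.5, 7) is not intersected at this z (z outside [0.5, 9.5]); Combining (union): only the 25×24.5 cube at (-2, -2.5) is present, so the union is just that shape — 1 connected region; the cylinder at (6.5, 1) is absent (z outside [5, 17]); Subtracting the remaining from the first: none of the subtracted shapes is present at this height, so the result so far is unchanged — 1 connected region; (rotated 75° about Z; rotation is an isometry so areas/perimeters/island counts are preserved). Overall, the cross-section is a single solid region. Undo the 75° rotation: the query point maps to (17.461, 1.676) in the un-rotated model frame. The nearest boundary edge runs (-2.00, -2.50)→(23.00, -2.50); distance from the point to it = 4.18 mm. The point is inside the cross-section and 4.18 mm from the nearest boundary — more than the 0.75 mm shell width (3 × 0.25), so it's in the infill interior.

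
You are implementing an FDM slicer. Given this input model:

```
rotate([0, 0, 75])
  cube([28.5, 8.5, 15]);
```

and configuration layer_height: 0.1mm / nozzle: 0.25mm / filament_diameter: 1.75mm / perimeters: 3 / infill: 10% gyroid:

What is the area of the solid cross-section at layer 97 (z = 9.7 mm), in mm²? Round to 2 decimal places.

242.25 mm²

At z = 9.7 mm: the 28.5×8.5 cube contributes its full rectangle (area 242.25 mm²); (whole slice rotated 75° about Z — lengths, areas and connectivity unchanged). Overall, the cross-section is a single solid region. Net area = 242.25 mm².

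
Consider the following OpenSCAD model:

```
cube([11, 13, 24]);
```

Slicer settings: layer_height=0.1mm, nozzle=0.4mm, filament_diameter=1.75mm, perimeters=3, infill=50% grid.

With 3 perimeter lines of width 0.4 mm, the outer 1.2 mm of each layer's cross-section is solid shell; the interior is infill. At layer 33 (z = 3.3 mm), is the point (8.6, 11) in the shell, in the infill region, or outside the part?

infill

At z = 3.3 mm: the cube (footprint 11×13) is included at this height. Overall, the cross-section is a single solid region. The nearest boundary edge runs (11.00, 13.00)→(0.00, 13.00); distance from the point to it = 2.00 mm. The point is inside the cross-section and 2.00 mm from the nearest boundary — more than the 1.2 mm shell width (3 × 0.4), so it's in the infill interior.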